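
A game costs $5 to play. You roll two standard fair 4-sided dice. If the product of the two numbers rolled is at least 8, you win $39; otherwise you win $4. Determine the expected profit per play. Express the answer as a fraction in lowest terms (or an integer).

E[payout] = (5/8)·4 + (3/8)·39 = 137/8
Expected profit = 137/8 − 5 = 97/8

97/8 dollars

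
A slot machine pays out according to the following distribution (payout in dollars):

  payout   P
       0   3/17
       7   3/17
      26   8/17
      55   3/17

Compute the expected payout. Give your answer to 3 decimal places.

E[X] = (3/17)·0 + (3/17)·7 + (8/17)·26 + (3/17)·55
     = 394/17 ≈ 23.176

$23.176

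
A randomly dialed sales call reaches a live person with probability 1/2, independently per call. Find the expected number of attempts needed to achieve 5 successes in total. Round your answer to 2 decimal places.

By linearity (sum of 5 independent geometric waits), E[trials] = 5/p = 5/(1/2) = 10.
≈ 10.00

10.00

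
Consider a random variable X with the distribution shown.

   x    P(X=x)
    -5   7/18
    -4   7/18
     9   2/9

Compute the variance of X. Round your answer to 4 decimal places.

31.6944

E[X] = (7/18)·(-5) + (7/18)·(-4) + (2/9)·9 = -3/2
E[X²] = (7/18)·25 + (7/18)·16 + (2/9)·81 = 611/18
Var(X) = 611/18 − (-3/2)² = 1141/36 ≈ 31.6944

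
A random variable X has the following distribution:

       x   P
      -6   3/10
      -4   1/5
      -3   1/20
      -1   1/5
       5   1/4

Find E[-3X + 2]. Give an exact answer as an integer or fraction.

71/10

E[-3x+2] = (3/10)·20 + (1/5)·14 + (1/20)·11 + (1/5)·5 + (1/4)·(-13)
     = 71/10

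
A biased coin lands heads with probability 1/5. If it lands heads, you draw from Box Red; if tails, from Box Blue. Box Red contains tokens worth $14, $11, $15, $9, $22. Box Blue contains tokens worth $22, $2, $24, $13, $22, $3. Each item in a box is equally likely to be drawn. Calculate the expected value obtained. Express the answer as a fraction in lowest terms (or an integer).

E[X | Box Red] = (14 + 11 + 15 + 9 + 22)/5 = 71/5
E[X | Box Blue] = (22 + 2 + 24 + 13 + 22 + 3)/6 = 43/3
E[X] = (1/5)·71/5 + (4/5)·43/3 = 1073/75

1073/75 dollars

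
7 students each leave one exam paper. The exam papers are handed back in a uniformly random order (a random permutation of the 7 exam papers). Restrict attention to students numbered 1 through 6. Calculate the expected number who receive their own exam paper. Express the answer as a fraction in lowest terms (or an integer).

Let Xᵢ = 1 if person i gets their own exam paper. For each i, P(Xᵢ=1) = 1/7.
By linearity of expectation, E[X₁+…+X_6] = 6·(1/7) = 6/7.

6/7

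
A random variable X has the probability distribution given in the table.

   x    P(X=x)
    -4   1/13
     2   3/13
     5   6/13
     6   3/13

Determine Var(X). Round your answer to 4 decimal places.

E[X] = (1/13)·(-4) + (3/13)·2 + (6/13)·5 + (3/13)·6 = 50/13
E[X²] = (1/13)·16 + (3/13)·4 + (6/13)·25 + (3/13)·36 = 22
Var(X) = 22 − (50/13)² = 1218/169 ≈ 7.2071

7.2071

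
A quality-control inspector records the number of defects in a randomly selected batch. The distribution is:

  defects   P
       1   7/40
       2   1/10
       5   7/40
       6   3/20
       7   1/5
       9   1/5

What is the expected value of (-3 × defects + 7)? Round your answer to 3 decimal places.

E[-3x+7] = (7/40)·4 + (1/10)·1 + (7/40)·(-8) + (3/20)·(-11) + (1/5)·(-14) + (1/5)·(-20)
     = -181/20 ≈ -9.050

-9.050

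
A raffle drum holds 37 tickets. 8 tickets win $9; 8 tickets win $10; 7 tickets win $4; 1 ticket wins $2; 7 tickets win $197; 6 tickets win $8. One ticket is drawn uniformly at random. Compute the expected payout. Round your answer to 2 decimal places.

E[payout] = (8/37)·9 + (8/37)·10 + (7/37)·4 + (1/37)·2 + (7/37)·197 + (6/37)·8 = 1609/37
≈ $43.49

$43.49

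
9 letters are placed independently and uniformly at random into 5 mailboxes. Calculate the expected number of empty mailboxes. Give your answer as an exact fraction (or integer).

262144/390625

Let Xⱼ=1 if mailbox j is empty. P(Xⱼ=1) = ((5-1)/5)^9 = 262144/1953125.
By linearity, E[#empty] = 5·262144/1953125 = 262144/390625.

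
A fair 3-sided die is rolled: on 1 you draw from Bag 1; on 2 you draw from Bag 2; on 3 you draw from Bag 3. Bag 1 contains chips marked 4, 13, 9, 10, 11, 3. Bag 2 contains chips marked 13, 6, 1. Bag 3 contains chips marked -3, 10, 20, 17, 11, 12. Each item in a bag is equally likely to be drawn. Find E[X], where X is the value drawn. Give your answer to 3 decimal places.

E[X | Bag 1] = (4 + 13 + 9 + 10 + 11 + 3)/6 = 25/3
E[X | Bag 2] = (13 + 6 + 1)/3 = 20/3
E[X | Bag 3] = (-3 + 10 + 20 + 17 + 11 + 12)/6 = 67/6
E[X] = (1/3)·25/3 + (1/3)·20/3 + (1/3)·67/6 = 157/18 ≈ 8.722

8.722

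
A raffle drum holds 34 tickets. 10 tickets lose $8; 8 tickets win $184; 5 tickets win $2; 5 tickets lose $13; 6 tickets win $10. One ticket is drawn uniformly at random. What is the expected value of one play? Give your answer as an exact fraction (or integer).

1397/34 dollars

E[payout] = (10/34)·(-8) + (8/34)·184 + (5/34)·2 + (5/34)·(-13) + (6/34)·10 = 1397/34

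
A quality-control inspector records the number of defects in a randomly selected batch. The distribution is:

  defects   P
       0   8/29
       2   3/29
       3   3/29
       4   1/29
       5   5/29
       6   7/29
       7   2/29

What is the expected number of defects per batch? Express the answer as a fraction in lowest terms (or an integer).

100/29

E[X] = (8/29)·0 + (3/29)·2 + (3/29)·3 + (1/29)·4 + (5/29)·5 + (7/29)·6 + (2/29)·7
     = 100/29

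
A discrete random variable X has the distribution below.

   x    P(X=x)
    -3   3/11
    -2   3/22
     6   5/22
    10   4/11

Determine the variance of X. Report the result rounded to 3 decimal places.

E[X] = (3/11)·(-3) + (3/22)·(-2) + (5/22)·6 + (4/11)·10 = 43/11
E[X²] = (3/11)·9 + (3/22)·4 + (5/22)·36 + (4/11)·100 = 523/11
Var(X) = 523/11 − (43/11)² = 3904/121 ≈ 32.264

32.264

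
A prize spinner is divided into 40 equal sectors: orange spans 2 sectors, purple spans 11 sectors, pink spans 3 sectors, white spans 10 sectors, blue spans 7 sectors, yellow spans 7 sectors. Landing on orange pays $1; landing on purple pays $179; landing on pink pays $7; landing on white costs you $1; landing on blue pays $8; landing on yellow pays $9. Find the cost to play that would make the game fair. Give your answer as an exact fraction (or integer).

E[payout] = (2/40)·1 + (11/40)·179 + (3/40)·7 + (10/40)·(-1) + (7/40)·8 + (7/40)·9 = 2101/40
Fair fee = E[payout] = 2101/40

2101/40 dollars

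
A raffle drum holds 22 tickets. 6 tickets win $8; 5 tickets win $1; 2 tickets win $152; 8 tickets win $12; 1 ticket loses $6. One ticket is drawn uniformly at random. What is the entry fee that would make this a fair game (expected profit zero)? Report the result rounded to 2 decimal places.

E[payout] = (6/22)·8 + (5/22)·1 + (2/22)·152 + (8/22)·12 + (1/22)·(-6) = 447/22
Fair fee = E[payout] = 447/22 ≈ $20.32

$20.32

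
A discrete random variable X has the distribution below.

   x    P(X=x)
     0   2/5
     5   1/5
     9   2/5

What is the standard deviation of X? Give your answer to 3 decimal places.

4.030

E[X] = 23/5, E[X²] = 187/5
Var(X) = E[X²] − (E[X])² = 187/5 − 529/25 = 406/25
SD(X) = √(406/25) ≈ 4.030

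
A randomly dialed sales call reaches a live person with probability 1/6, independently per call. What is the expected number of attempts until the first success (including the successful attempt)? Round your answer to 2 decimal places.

6.00

For a geometric distribution, E[trials] = 1/p = 1/(1/6) = 6.
≈ 6.00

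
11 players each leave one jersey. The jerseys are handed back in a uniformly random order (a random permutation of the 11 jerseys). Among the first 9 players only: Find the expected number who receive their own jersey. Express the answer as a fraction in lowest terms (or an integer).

9/11

Let Xᵢ = 1 if person i gets their own jersey. For each i, P(Xᵢ=1) = 1/11.
By linearity of expectation, E[X₁+…+X_9] = 9·(1/11) = 9/11.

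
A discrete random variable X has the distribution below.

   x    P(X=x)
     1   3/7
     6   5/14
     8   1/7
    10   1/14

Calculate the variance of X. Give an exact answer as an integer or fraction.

E[X] = (3/7)·1 + (5/14)·6 + (1/7)·8 + (1/14)·10 = 31/7
E[X²] = (3/7)·1 + (5/14)·36 + (1/7)·64 + (1/14)·100 = 207/7
Var(X) = 207/7 − (31/7)² = 488/49

488/49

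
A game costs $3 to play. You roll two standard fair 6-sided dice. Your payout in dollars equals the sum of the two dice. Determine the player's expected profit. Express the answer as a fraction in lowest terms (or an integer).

$4

Distribution of the sum of the two dice: 2 w.p. 1/36, 3 w.p. 1/18, 4 w.p. 1/12, 5 w.p. 1/9, 6 w.p. 5/36, 7 w.p. 1/6, …
E[payout] = (1/36)·2 + (1/18)·3 + (1/12)·4 + (1/9)·5 + (5/36)·6 + (1/6)·7 + (5/36)·8 + (1/9)·9 + (1/12)·10 + (1/18)·11 + (1/36)·12 = 7
Expected profit = 7 − 3 = 4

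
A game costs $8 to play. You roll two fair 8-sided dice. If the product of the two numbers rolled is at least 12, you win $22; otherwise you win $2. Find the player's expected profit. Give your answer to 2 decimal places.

$6.81

E[payout] = (23/64)·2 + (41/64)·22 = 237/16
Expected profit = 237/16 − 8 = 109/16 ≈ $6.81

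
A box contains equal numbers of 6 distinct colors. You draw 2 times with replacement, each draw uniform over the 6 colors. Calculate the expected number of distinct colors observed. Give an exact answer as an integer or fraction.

Let Xⱼ=1 if type j appears at least once. P(Xⱼ=1) = 1 − ((6−1)/6)^2 = 11/36.
E[#distinct] = 6·11/36 = 11/6.

11/6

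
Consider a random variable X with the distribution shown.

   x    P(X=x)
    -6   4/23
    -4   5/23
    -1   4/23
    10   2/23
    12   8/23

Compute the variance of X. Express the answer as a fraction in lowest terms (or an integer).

31716/529

E[X] = (4/23)·(-6) + (5/23)·(-4) + (4/23)·(-1) + (2/23)·10 + (8/23)·12 = 68/23
E[X²] = (4/23)·36 + (5/23)·16 + (4/23)·1 + (2/23)·100 + (8/23)·144 = 1580/23
Var(X) = 1580/23 − (68/23)² = 31716/529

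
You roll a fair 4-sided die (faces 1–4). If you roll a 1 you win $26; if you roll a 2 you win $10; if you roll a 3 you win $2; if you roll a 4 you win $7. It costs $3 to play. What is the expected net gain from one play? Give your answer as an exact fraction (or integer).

33/4 dollars

E[payout] = (1/4)·2 + (1/4)·7 + (1/4)·10 + (1/4)·26 = 45/4
Expected profit = 45/4 − 3 = 33/4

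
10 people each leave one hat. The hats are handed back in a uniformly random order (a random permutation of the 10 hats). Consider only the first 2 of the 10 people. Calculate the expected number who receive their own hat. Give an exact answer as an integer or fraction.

1/5

Let Xᵢ = 1 if person i gets their own hat. For each i, P(Xᵢ=1) = 1/10.
By linearity of expectation, E[X₁+…+X_2] = 2·(1/10) = 1/5.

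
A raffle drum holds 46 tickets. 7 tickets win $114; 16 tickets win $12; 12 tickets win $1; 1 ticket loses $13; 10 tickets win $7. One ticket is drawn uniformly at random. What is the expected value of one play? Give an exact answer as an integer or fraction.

E[payout] = (7/46)·114 + (16/46)·12 + (12/46)·1 + (1/46)·(-13) + (10/46)·7 = 1059/46

1059/46 dollars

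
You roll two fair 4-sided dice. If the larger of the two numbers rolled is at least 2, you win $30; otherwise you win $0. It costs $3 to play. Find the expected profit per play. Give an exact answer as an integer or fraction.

E[payout] = (1/16)·0 + (15/16)·30 = 225/8
Expected profit = 225/8 − 3 = 201/8

201/8 dollars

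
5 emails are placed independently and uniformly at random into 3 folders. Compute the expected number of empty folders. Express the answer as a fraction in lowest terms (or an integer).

32/81

Let Xⱼ=1 if folder j is empty. P(Xⱼ=1) = ((3-1)/3)^5 = 32/243.
By linearity, E[#empty] = 3·32/243 = 32/81.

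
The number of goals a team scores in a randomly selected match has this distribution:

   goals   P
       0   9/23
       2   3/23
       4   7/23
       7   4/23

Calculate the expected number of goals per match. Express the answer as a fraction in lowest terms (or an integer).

62/23

E[X] = (9/23)·0 + (3/23)·2 + (7/23)·4 + (4/23)·7
     = 62/23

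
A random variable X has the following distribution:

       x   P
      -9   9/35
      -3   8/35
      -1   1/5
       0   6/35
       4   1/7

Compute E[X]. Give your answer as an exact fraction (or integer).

-92/35

E[X] = (9/35)·(-9) + (8/35)·(-3) + (1/5)·(-1) + (6/35)·0 + (1/7)·4
     = -92/35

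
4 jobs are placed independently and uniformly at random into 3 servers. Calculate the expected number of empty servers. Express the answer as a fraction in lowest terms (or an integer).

Let Xⱼ=1 if server j is empty. P(Xⱼ=1) = ((3-1)/3)^4 = 16/81.
By linearity, E[#empty] = 3·16/81 = 16/27.

16/27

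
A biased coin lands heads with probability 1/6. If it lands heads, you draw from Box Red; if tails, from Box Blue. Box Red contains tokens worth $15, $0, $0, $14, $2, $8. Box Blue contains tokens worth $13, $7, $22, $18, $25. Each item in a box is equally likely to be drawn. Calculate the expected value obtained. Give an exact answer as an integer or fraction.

E[X | Box Red] = (15 + 0 + 0 + 14 + 2 + 8)/6 = 13/2
E[X | Box Blue] = (13 + 7 + 22 + 18 + 25)/5 = 17
E[X] = (1/6)·13/2 + (5/6)·17 = 61/4

61/4 dollars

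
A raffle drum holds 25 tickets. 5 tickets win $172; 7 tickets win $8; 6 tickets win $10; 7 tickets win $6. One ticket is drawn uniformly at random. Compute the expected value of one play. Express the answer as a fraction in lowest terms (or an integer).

E[payout] = (5/25)·172 + (7/25)·8 + (6/25)·10 + (7/25)·6 = 1018/25

1018/25 dollars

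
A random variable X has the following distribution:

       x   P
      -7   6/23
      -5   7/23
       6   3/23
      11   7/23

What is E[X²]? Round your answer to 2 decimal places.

E[X²] = (6/23)·49 + (7/23)·25 + (3/23)·36 + (7/23)·121
     = 1424/23 ≈ 61.91

61.91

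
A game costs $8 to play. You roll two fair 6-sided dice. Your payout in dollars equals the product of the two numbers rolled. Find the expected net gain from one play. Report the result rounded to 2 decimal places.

$4.25

Distribution of the product of the two numbers rolled: 1 w.p. 1/36, 2 w.p. 1/18, 3 w.p. 1/18, 4 w.p. 1/12, 5 w.p. 1/18, 6 w.p. 1/9, …
E[payout] = (1/36)·1 + (1/18)·2 + (1/18)·3 + (1/12)·4 + (1/18)·5 + (1/9)·6 + (1/18)·8 + (1/36)·9 + (1/18)·10 + (1/9)·12 + (1/18)·15 + (1/36)·16 + (1/18)·18 + (1/18)·20 + (1/18)·24 + (1/36)·25 + (1/18)·30 + (1/36)·36 = 49/4
Expected profit = 49/4 − 8 = 17/4 ≈ $4.25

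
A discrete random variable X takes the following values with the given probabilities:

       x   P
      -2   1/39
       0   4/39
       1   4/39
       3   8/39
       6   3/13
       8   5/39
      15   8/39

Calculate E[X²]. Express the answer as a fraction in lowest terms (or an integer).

2524/39

E[X²] = (1/39)·4 + (4/39)·0 + (4/39)·1 + (8/39)·9 + (3/13)·36 + (5/39)·64 + (8/39)·225
     = 2524/39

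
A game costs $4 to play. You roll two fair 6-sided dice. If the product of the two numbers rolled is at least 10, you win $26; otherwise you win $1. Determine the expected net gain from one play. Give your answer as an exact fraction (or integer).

367/36 dollars

E[payout] = (17/36)·1 + (19/36)·26 = 511/36
Expected profit = 511/36 − 4 = 367/36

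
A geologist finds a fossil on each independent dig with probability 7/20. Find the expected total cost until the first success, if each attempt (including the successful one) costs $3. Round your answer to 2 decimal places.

$8.57

E[#attempts] = 1/p = 20/7; E[cost] = 3·20/7 = 60/7.
≈ 8.57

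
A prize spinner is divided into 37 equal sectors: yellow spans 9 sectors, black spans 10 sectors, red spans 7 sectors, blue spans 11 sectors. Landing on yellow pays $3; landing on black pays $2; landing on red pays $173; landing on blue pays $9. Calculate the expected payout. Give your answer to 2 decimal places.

E[payout] = (9/37)·3 + (10/37)·2 + (7/37)·173 + (11/37)·9 = 1357/37
≈ $36.68

$36.68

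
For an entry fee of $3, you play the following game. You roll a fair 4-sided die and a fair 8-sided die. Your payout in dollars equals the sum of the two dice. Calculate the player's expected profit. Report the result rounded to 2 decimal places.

$4.00

Distribution of the sum of the two dice: 2 w.p. 1/32, 3 w.p. 1/16, 4 w.p. 3/32, 5 w.p. 1/8, 6 w.p. 1/8, 7 w.p. 1/8, …
E[payout] = (1/32)·2 + (1/16)·3 + (3/32)·4 + (1/8)·5 + (1/8)·6 + (1/8)·7 + (1/8)·8 + (1/8)·9 + (3/32)·10 + (1/16)·11 + (1/32)·12 = 7
Expected profit = 7 − 3 = 4 ≈ $4.00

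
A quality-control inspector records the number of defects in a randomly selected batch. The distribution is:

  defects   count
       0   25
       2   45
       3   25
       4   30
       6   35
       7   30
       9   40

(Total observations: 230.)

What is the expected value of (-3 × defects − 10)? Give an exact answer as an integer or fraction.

Total = 230, so P(defects=0) = 25/230, etc.
E[-3x-10] = (5/46)·(-10) + (9/46)·(-16) + (5/46)·(-19) + (3/23)·(-22) + (7/46)·(-28) + (3/23)·(-31) + (4/23)·(-37)
     = -1099/46

-1099/46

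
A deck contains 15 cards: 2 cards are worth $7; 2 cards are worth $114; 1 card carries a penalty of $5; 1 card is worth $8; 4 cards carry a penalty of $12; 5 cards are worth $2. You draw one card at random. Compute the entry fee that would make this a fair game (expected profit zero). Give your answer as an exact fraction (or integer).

69/5 dollars

E[payout] = (2/15)·7 + (2/15)·114 + (1/15)·(-5) + (1/15)·8 + (4/15)·(-12) + (5/15)·2 = 69/5
Fair fee = E[payout] = 69/5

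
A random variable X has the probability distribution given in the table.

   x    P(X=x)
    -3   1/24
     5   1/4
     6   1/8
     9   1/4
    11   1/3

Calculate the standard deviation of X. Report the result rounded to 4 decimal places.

3.3164

E[X] = 187/24, E[X²] = 1721/24
Var(X) = E[X²] − (E[X])² = 1721/24 − 34969/576 = 6335/576
SD(X) = √(6335/576) ≈ 3.3164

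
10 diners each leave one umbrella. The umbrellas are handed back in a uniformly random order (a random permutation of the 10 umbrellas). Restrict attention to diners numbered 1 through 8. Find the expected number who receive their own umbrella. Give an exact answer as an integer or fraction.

4/5

Let Xᵢ = 1 if person i gets their own umbrella. For each i, P(Xᵢ=1) = 1/10.
By linearity of expectation, E[X₁+…+X_8] = 8·(1/10) = 4/5.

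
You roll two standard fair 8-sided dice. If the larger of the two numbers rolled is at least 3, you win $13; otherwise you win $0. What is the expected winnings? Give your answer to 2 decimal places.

E[payout] = (1/16)·0 + (15/16)·13 = 195/16
≈ $12.19

$12.19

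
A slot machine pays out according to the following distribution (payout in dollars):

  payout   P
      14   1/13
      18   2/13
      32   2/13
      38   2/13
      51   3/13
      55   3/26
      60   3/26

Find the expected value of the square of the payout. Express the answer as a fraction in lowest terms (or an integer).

47041/26

E[X²] = (1/13)·196 + (2/13)·324 + (2/13)·1024 + (2/13)·1444 + (3/13)·2601 + (3/26)·3025 + (3/26)·3600
     = 47041/26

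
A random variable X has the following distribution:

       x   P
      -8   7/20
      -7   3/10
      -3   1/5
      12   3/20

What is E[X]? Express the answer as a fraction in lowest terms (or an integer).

-37/10

E[X] = (7/20)·(-8) + (3/10)·(-7) + (1/5)·(-3) + (3/20)·12
     = -37/10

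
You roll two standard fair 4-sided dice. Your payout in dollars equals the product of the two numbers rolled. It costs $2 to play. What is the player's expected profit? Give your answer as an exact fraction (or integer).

17/4 dollars

Distribution of the product of the two numbers rolled: 1 w.p. 1/16, 2 w.p. 1/8, 3 w.p. 1/8, 4 w.p. 3/16, 6 w.p. 1/8, 8 w.p. 1/8, …
E[payout] = (1/16)·1 + (1/8)·2 + (1/8)·3 + (3/16)·4 + (1/8)·6 + (1/8)·8 + (1/16)·9 + (1/8)·12 + (1/16)·16 = 25/4
Expected profit = 25/4 − 2 = 17/4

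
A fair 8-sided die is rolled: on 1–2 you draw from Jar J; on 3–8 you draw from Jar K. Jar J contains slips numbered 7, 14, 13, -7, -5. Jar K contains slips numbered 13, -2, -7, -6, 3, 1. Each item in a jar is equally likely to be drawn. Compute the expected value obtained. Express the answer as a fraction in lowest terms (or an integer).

E[X | Jar J] = (7 + 14 + 13 − 7 − 5)/5 = 22/5
E[X | Jar K] = (13 − 2 − 7 − 6 + 3 + 1)/6 = 1/3
E[X] = (1/4)·22/5 + (3/4)·1/3 = 27/20

27/20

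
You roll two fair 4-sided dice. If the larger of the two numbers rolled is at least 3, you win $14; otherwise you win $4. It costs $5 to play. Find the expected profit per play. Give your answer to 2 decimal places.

$6.50

E[payout] = (1/4)·4 + (3/4)·14 = 23/2
Expected profit = 23/2 − 5 = 13/2 ≈ $6.50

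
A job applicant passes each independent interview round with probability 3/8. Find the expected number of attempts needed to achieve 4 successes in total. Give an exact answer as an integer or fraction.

32/3

By linearity (sum of 4 independent geometric waits), E[trials] = 4/p = 4/(3/8) = 32/3.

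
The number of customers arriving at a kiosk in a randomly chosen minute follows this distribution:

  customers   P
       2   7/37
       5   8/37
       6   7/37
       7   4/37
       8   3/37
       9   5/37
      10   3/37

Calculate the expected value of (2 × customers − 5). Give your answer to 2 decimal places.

7.05

E[2x-5] = (7/37)·(-1) + (8/37)·5 + (7/37)·7 + (4/37)·9 + (3/37)·11 + (5/37)·13 + (3/37)·15
     = 261/37 ≈ 7.05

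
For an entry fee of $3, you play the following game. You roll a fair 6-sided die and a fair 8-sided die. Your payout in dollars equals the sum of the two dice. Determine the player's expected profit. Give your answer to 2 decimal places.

$5.00

Distribution of the sum of the two dice: 2 w.p. 1/48, 3 w.p. 1/24, 4 w.p. 1/16, 5 w.p. 1/12, 6 w.p. 5/48, 7 w.p. 1/8, …
E[payout] = (1/48)·2 + (1/24)·3 + (1/16)·4 + (1/12)·5 + (5/48)·6 + (1/8)·7 + (1/8)·8 + (1/8)·9 + (5/48)·10 + (1/12)·11 + (1/16)·12 + (1/24)·13 + (1/48)·14 = 8
Expected profit = 8 − 3 = 5 ≈ $5.00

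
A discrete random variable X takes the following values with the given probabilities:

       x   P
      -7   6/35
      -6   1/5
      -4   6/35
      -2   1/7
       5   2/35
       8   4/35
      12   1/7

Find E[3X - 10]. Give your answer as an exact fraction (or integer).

-398/35

E[3x-10] = (6/35)·(-31) + (1/5)·(-28) + (6/35)·(-22) + (1/7)·(-16) + (2/35)·5 + (4/35)·14 + (1/7)·26
     = -398/35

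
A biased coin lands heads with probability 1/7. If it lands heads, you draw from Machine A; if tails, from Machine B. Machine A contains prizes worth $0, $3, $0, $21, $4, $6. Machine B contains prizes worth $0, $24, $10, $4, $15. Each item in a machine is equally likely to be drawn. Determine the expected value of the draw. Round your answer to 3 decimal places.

$9.895

E[X | Machine A] = (0 + 3 + 0 + 21 + 4 + 6)/6 = 17/3
E[X | Machine B] = (0 + 24 + 10 + 4 + 15)/5 = 53/5
E[X] = (1/7)·17/3 + (6/7)·53/5 = 1039/105 ≈ 9.895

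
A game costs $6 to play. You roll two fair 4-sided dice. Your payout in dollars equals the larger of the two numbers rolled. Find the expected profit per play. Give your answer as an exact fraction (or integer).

-23/8 dollars

Distribution of the larger of the two numbers rolled: 1 w.p. 1/16, 2 w.p. 3/16, 3 w.p. 5/16, 4 w.p. 7/16
E[payout] = (1/16)·1 + (3/16)·2 + (5/16)·3 + (7/16)·4 = 25/8
Expected profit = 25/8 − 6 = -23/8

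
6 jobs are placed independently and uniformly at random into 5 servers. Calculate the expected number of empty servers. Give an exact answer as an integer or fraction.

Let Xⱼ=1 if server j is empty. P(Xⱼ=1) = ((5-1)/5)^6 = 4096/15625.
By linearity, E[#empty] = 5·4096/15625 = 4096/3125.

4096/3125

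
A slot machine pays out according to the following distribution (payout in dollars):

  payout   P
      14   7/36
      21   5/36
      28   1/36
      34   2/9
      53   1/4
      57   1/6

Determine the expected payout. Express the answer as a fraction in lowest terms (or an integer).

661/18 dollars

E[X] = (7/36)·14 + (5/36)·21 + (1/36)·28 + (2/9)·34 + (1/4)·53 + (1/6)·57
     = 661/18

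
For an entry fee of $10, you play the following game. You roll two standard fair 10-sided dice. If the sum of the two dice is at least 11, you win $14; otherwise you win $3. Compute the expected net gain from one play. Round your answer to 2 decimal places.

-$0.95

E[payout] = (9/20)·3 + (11/20)·14 = 181/20
Expected profit = 181/20 − 10 = -19/20 ≈ -$0.95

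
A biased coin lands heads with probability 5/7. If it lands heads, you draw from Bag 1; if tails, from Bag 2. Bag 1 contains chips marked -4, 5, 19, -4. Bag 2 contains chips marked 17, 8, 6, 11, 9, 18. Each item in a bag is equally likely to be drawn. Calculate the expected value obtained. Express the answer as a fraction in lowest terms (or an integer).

43/7

E[X | Bag 1] = (-4 + 5 + 19 − 4)/4 = 4
E[X | Bag 2] = (17 + 8 + 6 + 11 + 9 + 18)/6 = 23/2
E[X] = (5/7)·4 + (2/7)·23/2 = 43/7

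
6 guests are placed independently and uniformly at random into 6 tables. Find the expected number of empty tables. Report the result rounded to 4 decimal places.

2.0094

Let Xⱼ=1 if table j is empty. P(Xⱼ=1) = ((6-1)/6)^6 = 15625/46656.
By linearity, E[#empty] = 6·15625/46656 = 15625/7776.
≈ 2.0094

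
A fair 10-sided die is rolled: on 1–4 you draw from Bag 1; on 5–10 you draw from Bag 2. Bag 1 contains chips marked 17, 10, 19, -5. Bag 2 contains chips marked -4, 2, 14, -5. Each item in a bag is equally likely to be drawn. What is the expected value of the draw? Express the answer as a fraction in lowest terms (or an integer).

E[X | Bag 1] = (17 + 10 + 19 − 5)/4 = 41/4
E[X | Bag 2] = (-4 + 2 + 14 − 5)/4 = 7/4
E[X] = (2/5)·41/4 + (3/5)·7/4 = 103/20

103/20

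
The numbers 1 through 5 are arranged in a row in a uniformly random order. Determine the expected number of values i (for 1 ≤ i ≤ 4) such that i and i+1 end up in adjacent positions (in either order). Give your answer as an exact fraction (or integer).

8/5

For each i ∈ {1,…,4}, let Xᵢ = 1 if i and i+1 are adjacent. P(Xᵢ=1) = 2·(5−1)!/5! = 2/5.
By linearity, E[ΣXᵢ] = (4)·(2/5) = 8/5.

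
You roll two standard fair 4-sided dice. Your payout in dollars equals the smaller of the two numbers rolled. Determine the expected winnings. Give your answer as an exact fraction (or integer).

15/8 dollars

Distribution of the smaller of the two numbers rolled: 1 w.p. 7/16, 2 w.p. 5/16, 3 w.p. 3/16, 4 w.p. 1/16
E[payout] = (7/16)·1 + (5/16)·2 + (3/16)·3 + (1/16)·4 = 15/8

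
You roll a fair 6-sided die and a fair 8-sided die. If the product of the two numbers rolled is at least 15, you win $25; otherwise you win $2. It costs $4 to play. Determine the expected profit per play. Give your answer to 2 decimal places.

E[payout] = (13/24)·2 + (11/24)·25 = 301/24
Expected profit = 301/24 − 4 = 205/24 ≈ $8.54

$8.54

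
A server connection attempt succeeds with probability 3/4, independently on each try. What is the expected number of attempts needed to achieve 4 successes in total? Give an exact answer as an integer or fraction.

16/3

By linearity (sum of 4 independent geometric waits), E[trials] = 4/p = 4/(3/4) = 16/3.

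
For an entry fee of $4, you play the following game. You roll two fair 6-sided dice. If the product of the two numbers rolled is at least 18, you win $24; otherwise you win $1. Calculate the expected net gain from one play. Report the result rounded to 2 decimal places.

$3.39

E[payout] = (13/18)·1 + (5/18)·24 = 133/18
Expected profit = 133/18 − 4 = 61/18 ≈ $3.39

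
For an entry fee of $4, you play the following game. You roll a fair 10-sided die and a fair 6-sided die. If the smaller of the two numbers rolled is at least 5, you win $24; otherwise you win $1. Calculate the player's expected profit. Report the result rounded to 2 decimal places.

E[payout] = (4/5)·1 + (1/5)·24 = 28/5
Expected profit = 28/5 − 4 = 8/5 ≈ $1.60

$1.60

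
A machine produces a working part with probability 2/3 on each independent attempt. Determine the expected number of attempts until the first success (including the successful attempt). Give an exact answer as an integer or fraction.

For a geometric distribution, E[trials] = 1/p = 1/(2/3) = 3/2.

3/2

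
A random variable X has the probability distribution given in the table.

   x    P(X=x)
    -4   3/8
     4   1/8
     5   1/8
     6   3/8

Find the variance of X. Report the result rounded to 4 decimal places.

21.1094

E[X] = (3/8)·(-4) + (1/8)·4 + (1/8)·5 + (3/8)·6 = 15/8
E[X²] = (3/8)·16 + (1/8)·16 + (1/8)·25 + (3/8)·36 = 197/8
Var(X) = 197/8 − (15/8)² = 1351/64 ≈ 21.1094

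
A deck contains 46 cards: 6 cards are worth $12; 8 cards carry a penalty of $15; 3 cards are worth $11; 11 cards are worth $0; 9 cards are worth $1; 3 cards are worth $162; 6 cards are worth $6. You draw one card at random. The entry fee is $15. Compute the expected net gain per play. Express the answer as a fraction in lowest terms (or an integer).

-87/23 dollars

E[payout] = (6/46)·12 + (8/46)·(-15) + (3/46)·11 + (11/46)·0 + (9/46)·1 + (3/46)·162 + (6/46)·6 = 258/23
Expected profit = 258/23 − 15 = -87/23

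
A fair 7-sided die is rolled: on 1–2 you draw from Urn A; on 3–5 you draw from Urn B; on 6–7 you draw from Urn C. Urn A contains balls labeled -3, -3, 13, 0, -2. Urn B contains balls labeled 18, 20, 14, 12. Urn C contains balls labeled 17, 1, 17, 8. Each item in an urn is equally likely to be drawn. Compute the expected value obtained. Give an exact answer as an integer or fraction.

E[X | Urn A] = (-3 − 3 + 13 + 0 − 2)/5 = 1
E[X | Urn B] = (18 + 20 + 14 + 12)/4 = 16
E[X | Urn C] = (17 + 1 + 17 + 8)/4 = 43/4
E[X] = (2/7)·1 + (3/7)·16 + (2/7)·43/4 = 143/14

143/14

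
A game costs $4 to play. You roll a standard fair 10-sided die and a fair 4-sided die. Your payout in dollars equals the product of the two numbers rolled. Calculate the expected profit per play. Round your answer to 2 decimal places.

Distribution of the product of the two numbers rolled: 1 w.p. 1/40, 2 w.p. 1/20, 3 w.p. 1/20, 4 w.p. 3/40, 5 w.p. 1/40, 6 w.p. 3/40, …
E[payout] = (1/40)·1 + (1/20)·2 + (1/20)·3 + (3/40)·4 + (1/40)·5 + (3/40)·6 + (1/40)·7 + (3/40)·8 + (1/20)·9 + (1/20)·10 + (3/40)·12 + (1/40)·14 + (1/40)·15 + (1/20)·16 + (1/20)·18 + (1/20)·20 + (1/40)·21 + (1/20)·24 + (1/40)·27 + (1/40)·28 + (1/40)·30 + (1/40)·32 + (1/40)·36 + (1/40)·40 = 55/4
Expected profit = 55/4 − 4 = 39/4 ≈ $9.75

$9.75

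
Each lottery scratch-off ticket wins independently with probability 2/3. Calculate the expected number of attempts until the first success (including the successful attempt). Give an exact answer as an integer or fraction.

For a geometric distribution, E[trials] = 1/p = 1/(2/3) = 3/2.

3/2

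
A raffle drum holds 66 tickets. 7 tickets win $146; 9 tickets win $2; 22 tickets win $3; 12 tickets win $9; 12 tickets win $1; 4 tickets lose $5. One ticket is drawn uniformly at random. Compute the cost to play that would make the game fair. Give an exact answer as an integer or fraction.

E[payout] = (7/66)·146 + (9/66)·2 + (22/66)·3 + (12/66)·9 + (12/66)·1 + (4/66)·(-5) = 201/11
Fair fee = E[payout] = 201/11

201/11 dollars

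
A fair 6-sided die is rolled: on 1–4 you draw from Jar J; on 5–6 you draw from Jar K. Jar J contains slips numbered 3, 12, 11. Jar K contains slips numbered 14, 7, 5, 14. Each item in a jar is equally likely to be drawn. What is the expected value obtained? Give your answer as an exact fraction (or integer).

82/9

E[X | Jar J] = (3 + 12 + 11)/3 = 26/3
E[X | Jar K] = (14 + 7 + 5 + 14)/4 = 10
E[X] = (2/3)·26/3 + (1/3)·10 = 82/9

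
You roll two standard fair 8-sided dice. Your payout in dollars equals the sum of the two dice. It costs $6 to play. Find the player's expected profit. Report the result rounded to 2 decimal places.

$3.00

Distribution of the sum of the two dice: 2 w.p. 1/64, 3 w.p. 1/32, 4 w.p. 3/64, 5 w.p. 1/16, 6 w.p. 5/64, 7 w.p. 3/32, …
E[payout] = (1/64)·2 + (1/32)·3 + (3/64)·4 + (1/16)·5 + (5/64)·6 + (3/32)·7 + (7/64)·8 + (1/8)·9 + (7/64)·10 + (3/32)·11 + (5/64)·12 + (1/16)·13 + (3/64)·14 + (1/32)·15 + (1/64)·16 = 9
Expected profit = 9 − 6 = 3 ≈ $3.00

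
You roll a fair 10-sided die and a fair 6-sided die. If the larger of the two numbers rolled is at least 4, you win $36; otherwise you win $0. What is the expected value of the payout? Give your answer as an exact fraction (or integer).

153/5 dollars

E[payout] = (3/20)·0 + (17/20)·36 = 153/5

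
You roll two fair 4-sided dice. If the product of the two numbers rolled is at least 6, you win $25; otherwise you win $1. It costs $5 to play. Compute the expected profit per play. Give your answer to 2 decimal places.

E[payout] = (1/2)·1 + (1/2)·25 = 13
Expected profit = 13 − 5 = 8 ≈ $8.00

$8.00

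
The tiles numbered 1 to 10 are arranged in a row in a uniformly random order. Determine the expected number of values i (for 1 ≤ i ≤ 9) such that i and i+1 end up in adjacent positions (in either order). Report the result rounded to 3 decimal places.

1.800

For each i ∈ {1,…,9}, let Xᵢ = 1 if i and i+1 are adjacent. P(Xᵢ=1) = 2·(10−1)!/10! = 2/10.
By linearity, E[ΣXᵢ] = (9)·(2/10) = 9/5.
≈ 1.800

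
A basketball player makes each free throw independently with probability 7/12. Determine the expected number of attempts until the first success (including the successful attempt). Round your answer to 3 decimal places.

1.714

For a geometric distribution, E[trials] = 1/p = 1/(7/12) = 12/7.
≈ 1.714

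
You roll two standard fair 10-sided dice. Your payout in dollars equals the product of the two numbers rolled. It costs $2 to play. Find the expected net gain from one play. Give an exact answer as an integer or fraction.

113/4 dollars

Distribution of the product of the two numbers rolled: 1 w.p. 1/100, 2 w.p. 1/50, 3 w.p. 1/50, 4 w.p. 3/100, 5 w.p. 1/50, 6 w.p. 1/25, …
E[payout] = (1/100)·1 + (1/50)·2 + (1/50)·3 + (3/100)·4 + (1/50)·5 + (1/25)·6 + (1/50)·7 + (1/25)·8 + (3/100)·9 + (1/25)·10 + (1/25)·12 + (1/50)·14 + (1/50)·15 + (3/100)·16 + (1/25)·18 + (1/25)·20 + (1/50)·21 + (1/25)·24 + (1/100)·25 + (1/50)·27 + (1/50)·28 + (1/25)·30 + (1/50)·32 + (1/50)·35 + (3/100)·36 + (1/25)·40 + (1/50)·42 + (1/50)·45 + (1/50)·48 + (1/100)·49 + (1/50)·50 + (1/50)·54 + (1/50)·56 + (1/50)·60 + (1/50)·63 + (1/100)·64 + (1/50)·70 + (1/50)·72 + (1/50)·80 + (1/100)·81 + (1/50)·90 + (1/100)·100 = 121/4
Expected profit = 121/4 − 2 = 113/4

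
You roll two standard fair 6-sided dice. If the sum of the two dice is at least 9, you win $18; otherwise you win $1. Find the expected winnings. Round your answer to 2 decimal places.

E[payout] = (13/18)·1 + (5/18)·18 = 103/18
≈ $5.72

$5.72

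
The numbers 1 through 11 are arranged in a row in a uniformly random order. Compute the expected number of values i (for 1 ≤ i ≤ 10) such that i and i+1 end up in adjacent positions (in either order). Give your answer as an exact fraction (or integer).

20/11

For each i ∈ {1,…,10}, let Xᵢ = 1 if i and i+1 are adjacent. P(Xᵢ=1) = 2·(11−1)!/11! = 2/11.
By linearity, E[ΣXᵢ] = (10)·(2/11) = 20/11.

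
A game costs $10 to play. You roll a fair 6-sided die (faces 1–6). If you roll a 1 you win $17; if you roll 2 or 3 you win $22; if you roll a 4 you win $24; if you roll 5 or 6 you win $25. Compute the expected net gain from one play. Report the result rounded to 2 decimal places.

$12.50

E[payout] = (1/6)·17 + (1/3)·22 + (1/6)·24 + (1/3)·25 = 45/2
Expected profit = 45/2 − 10 = 25/2 ≈ $12.50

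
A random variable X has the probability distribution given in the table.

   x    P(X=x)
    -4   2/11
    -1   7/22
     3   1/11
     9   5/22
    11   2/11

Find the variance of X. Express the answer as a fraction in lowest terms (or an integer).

E[X] = (2/11)·(-4) + (7/22)·(-1) + (1/11)·3 + (5/22)·9 + (2/11)·11 = 36/11
E[X²] = (2/11)·16 + (7/22)·1 + (1/11)·9 + (5/22)·81 + (2/11)·121 = 489/11
Var(X) = 489/11 − (36/11)² = 4083/121

4083/121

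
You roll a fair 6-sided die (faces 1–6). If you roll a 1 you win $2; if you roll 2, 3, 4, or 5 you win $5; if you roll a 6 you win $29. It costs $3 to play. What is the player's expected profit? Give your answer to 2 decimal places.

$5.50

E[payout] = (1/6)·2 + (2/3)·5 + (1/6)·29 = 17/2
Expected profit = 17/2 − 3 = 11/2 ≈ $5.50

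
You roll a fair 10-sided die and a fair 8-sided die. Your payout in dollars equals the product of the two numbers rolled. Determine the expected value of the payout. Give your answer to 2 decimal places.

Distribution of the product of the two numbers rolled: 1 w.p. 1/80, 2 w.p. 1/40, 3 w.p. 1/40, 4 w.p. 3/80, 5 w.p. 1/40, 6 w.p. 1/20, …
E[payout] = (1/80)·1 + (1/40)·2 + (1/40)·3 + (3/80)·4 + (1/40)·5 + (1/20)·6 + (1/40)·7 + (1/20)·8 + (1/40)·9 + (3/80)·10 + (1/20)·12 + (1/40)·14 + (1/40)·15 + (3/80)·16 + (3/80)·18 + (3/80)·20 + (1/40)·21 + (1/20)·24 + (1/80)·25 + (1/80)·27 + (1/40)·28 + (3/80)·30 + (1/40)·32 + (1/40)·35 + (1/40)·36 + (3/80)·40 + (1/40)·42 + (1/80)·45 + (1/40)·48 + (1/80)·49 + (1/80)·50 + (1/80)·54 + (1/40)·56 + (1/80)·60 + (1/80)·63 + (1/80)·64 + (1/80)·70 + (1/80)·72 + (1/80)·80 = 99/4
≈ $24.75

$24.75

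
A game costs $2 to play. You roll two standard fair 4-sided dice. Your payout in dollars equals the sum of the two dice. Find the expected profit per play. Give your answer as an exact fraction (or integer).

Distribution of the sum of the two dice: 2 w.p. 1/16, 3 w.p. 1/8, 4 w.p. 3/16, 5 w.p. 1/4, 6 w.p. 3/16, 7 w.p. 1/8, …
E[payout] = (1/16)·2 + (1/8)·3 + (3/16)·4 + (1/4)·5 + (3/16)·6 + (1/8)·7 + (1/16)·8 = 5
Expected profit = 5 − 2 = 3

$3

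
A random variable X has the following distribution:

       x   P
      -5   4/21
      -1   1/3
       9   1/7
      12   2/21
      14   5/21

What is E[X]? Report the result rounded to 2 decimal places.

4.48

E[X] = (4/21)·(-5) + (1/3)·(-1) + (1/7)·9 + (2/21)·12 + (5/21)·14
     = 94/21 ≈ 4.48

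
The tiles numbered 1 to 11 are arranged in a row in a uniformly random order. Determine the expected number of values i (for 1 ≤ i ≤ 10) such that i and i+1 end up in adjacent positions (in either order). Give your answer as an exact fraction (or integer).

20/11

For each i ∈ {1,…,10}, let Xᵢ = 1 if i and i+1 are adjacent. P(Xᵢ=1) = 2·(11−1)!/11! = 2/11.
By linearity, E[ΣXᵢ] = (10)·(2/11) = 20/11.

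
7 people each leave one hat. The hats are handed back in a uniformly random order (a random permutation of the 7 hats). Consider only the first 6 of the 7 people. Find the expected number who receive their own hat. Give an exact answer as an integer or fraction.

Let Xᵢ = 1 if person i gets their own hat. For each i, P(Xᵢ=1) = 1/7.
By linearity of expectation, E[X₁+…+X_6] = 6·(1/7) = 6/7.

6/7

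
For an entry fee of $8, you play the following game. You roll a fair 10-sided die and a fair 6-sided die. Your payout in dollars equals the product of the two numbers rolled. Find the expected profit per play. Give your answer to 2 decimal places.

$11.25

Distribution of the product of the two numbers rolled: 1 w.p. 1/60, 2 w.p. 1/30, 3 w.p. 1/30, 4 w.p. 1/20, 5 w.p. 1/30, 6 w.p. 1/15, …
E[payout] = (1/60)·1 + (1/30)·2 + (1/30)·3 + (1/20)·4 + (1/30)·5 + (1/15)·6 + (1/60)·7 + (1/20)·8 + (1/30)·9 + (1/20)·10 + (1/15)·12 + (1/60)·14 + (1/30)·15 + (1/30)·16 + (1/20)·18 + (1/20)·20 + (1/60)·21 + (1/20)·24 + (1/60)·25 + (1/60)·27 + (1/60)·28 + (1/20)·30 + (1/60)·32 + (1/60)·35 + (1/30)·36 + (1/30)·40 + (1/60)·42 + (1/60)·45 + (1/60)·48 + (1/60)·50 + (1/60)·54 + (1/60)·60 = 77/4
Expected profit = 77/4 − 8 = 45/4 ≈ $11.25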